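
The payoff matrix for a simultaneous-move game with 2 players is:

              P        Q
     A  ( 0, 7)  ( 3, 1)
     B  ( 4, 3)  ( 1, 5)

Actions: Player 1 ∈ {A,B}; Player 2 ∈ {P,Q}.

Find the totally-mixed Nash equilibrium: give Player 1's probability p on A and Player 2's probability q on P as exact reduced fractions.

P1 indiff ⇒ q·0+(1-q)·3 = q·4+(1-q)·1 ⇒ q(-4) = (1-q)(-2) ⇒ q = 1/3
P2 indiff ⇒ p·7+(1-p)·3 = p·1+(1-p)·5 ⇒ p(6) = (1-p)(2) ⇒ p = 1/4

(p,q) = (1/4, 1/3)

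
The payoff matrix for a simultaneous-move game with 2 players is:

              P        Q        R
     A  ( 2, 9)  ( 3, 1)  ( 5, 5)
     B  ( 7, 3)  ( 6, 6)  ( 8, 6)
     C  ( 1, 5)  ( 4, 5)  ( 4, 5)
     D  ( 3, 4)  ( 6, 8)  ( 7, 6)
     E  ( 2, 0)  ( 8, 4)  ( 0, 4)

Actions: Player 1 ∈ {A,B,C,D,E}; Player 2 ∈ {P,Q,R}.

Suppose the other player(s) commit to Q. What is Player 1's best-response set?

BR_1 = {E}

u_1(A vs Q) = 3
u_1(B vs Q) = 6
u_1(C vs Q) = 4
u_1(D vs Q) = 6
u_1(E vs Q) = 8
max payoff 8 at {E}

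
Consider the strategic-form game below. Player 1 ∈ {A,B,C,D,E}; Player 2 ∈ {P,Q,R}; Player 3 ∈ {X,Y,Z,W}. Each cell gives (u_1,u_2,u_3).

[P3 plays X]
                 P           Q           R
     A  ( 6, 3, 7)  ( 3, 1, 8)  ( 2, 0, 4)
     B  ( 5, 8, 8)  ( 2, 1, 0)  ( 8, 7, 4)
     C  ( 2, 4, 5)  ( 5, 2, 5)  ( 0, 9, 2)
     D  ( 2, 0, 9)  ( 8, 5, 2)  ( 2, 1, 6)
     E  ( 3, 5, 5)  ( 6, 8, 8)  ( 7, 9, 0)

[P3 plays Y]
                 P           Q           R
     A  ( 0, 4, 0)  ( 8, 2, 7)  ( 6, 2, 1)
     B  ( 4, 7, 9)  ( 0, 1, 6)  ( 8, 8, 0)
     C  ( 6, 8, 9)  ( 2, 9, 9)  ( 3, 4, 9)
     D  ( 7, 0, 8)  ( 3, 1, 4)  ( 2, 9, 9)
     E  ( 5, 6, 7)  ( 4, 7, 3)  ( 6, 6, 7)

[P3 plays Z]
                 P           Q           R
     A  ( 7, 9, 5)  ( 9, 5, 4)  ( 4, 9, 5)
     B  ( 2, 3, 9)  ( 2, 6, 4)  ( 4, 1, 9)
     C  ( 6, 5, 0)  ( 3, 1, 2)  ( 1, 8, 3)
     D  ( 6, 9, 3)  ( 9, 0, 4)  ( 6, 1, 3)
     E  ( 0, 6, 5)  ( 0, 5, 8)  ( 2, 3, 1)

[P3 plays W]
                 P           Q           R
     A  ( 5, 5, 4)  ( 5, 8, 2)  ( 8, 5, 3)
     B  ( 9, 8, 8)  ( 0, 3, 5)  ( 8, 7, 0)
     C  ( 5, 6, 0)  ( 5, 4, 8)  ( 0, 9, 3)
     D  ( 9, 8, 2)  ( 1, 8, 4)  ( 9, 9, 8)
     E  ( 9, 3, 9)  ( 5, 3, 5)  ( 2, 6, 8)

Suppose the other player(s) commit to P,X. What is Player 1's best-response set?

u_1(A vs P,X) = 6
u_1(B vs P,X) = 5
u_1(C vs P,X) = 2
u_1(D vs P,X) = 2
u_1(E vs P,X) = 3
max payoff 6 at {A}

P1 best: {A}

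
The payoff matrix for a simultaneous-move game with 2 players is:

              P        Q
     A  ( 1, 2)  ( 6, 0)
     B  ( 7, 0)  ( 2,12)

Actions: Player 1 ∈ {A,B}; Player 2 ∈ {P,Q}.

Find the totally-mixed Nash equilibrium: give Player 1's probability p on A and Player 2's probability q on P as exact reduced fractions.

P1 indiff ⇒ q·1+(1-q)·6 = q·7+(1-q)·2 ⇒ q(-6) = (1-q)(-4) ⇒ q = 2/5
P2 indiff ⇒ p·2+(1-p)·0 = p·0+(1-p)·12 ⇒ p(2) = (1-p)(12) ⇒ p = 6/7

p=6/7, q=2/5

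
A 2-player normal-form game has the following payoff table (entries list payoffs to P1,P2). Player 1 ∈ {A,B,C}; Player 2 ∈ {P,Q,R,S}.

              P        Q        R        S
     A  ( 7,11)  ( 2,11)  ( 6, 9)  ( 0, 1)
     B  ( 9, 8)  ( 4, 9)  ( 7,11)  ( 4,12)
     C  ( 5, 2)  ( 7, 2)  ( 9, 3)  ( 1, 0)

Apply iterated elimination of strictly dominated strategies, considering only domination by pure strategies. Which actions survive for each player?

Remaining: P1:{B,C} P2:{R,S}

P1 drop A (B beats it: P:9>7 Q:4>2 R:7>6 S:4>0)
P2 drop P (R beats it: B:11>8 C:3>2)
P2 drop Q (R beats it: B:11>9 C:3>2)
P1→{B,C} P2→{R,S}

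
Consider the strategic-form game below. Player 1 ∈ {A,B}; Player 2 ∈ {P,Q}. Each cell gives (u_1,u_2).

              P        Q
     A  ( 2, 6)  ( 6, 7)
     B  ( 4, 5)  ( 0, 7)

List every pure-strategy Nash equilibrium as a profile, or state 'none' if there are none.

(A,P): not NE [P1→B gives 4>2; P2→Q gives 7>6]
(A,Q): NE
(B,P): not NE [P2→Q gives 7>5]
(B,Q): not NE [P1→A gives 6>0]

NE set: (A,Q)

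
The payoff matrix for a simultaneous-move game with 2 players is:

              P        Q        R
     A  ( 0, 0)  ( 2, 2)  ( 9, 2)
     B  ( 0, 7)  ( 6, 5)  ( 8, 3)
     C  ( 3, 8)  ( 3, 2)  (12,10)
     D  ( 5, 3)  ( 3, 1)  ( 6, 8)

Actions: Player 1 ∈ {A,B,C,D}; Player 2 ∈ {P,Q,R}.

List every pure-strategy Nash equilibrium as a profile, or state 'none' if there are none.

PSNE = {(C,R)}

(A,P): not NE [P1→D gives 5>0; P2→R gives 2>0]
(A,Q): not NE [P1→B gives 6>2]
(A,R): not NE [P1→C gives 12>9]
(B,P): not NE [P1→D gives 5>0]
(B,Q): not NE [P2→P gives 7>5]
(B,R): not NE [P1→C gives 12>8; P2→P gives 7>3]
(C,P): not NE [P1→D gives 5>3; P2→R gives 10>8]
(C,Q): not NE [P1→B gives 6>3; P2→R gives 10>2]
(C,R): NE
(D,P): not NE [P2→R gives 8>3]
(D,Q): not NE [P1→B gives 6>3; P2→R gives 8>1]
(D,R): not NE [P1→C gives 12>6]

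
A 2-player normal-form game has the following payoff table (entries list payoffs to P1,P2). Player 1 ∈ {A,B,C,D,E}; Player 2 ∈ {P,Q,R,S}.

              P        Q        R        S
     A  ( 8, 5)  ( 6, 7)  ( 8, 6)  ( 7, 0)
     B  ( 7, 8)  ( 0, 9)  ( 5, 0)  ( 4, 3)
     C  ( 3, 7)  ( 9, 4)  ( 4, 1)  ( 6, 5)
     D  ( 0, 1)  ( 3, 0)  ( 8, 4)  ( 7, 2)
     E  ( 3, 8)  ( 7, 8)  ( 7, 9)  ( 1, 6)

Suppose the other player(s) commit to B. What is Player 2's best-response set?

u_2(P vs B) = 8
u_2(Q vs B) = 9
u_2(R vs B) = 0
u_2(S vs B) = 3
max payoff 9 at {Q}

BR_2 = {Q}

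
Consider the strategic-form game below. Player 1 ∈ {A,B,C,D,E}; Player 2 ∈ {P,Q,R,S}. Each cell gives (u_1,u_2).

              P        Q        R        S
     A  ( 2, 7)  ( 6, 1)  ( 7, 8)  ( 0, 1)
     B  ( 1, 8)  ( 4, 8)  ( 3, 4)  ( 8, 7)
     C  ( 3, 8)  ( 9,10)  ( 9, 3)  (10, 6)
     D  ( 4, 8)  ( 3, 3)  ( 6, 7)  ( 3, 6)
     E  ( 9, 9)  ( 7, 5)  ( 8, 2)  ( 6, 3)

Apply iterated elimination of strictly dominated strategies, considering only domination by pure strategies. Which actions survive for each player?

IESDS → P1:{C,E} P2:{P,Q}

P1 drop A (C beats it: P:3>2 Q:9>6 R:9>7 S:10>0)
P1 drop B (C beats it: P:3>1 Q:9>4 R:9>3 S:10>8)
P1 drop D (E beats it: P:9>4 Q:7>3 R:8>6 S:6>3)
P2 drop R (P beats it: C:8>3 E:9>2)
P2 drop S (P beats it: C:8>6 E:9>3)
P1→{C,E} P2→{P,Q}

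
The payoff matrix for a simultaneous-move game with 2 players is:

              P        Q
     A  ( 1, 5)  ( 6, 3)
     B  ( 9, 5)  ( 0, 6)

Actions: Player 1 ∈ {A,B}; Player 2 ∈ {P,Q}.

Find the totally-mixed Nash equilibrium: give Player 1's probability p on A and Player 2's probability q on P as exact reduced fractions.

(p,q) = (1/3, 3/7)

P1 indiff ⇒ q·1+(1-q)·6 = q·9+(1-q)·0 ⇒ q(-8) = (1-q)(-6) ⇒ q = 3/7
P2 indiff ⇒ p·5+(1-p)·5 = p·3+(1-p)·6 ⇒ p(2) = (1-p)(1) ⇒ p = 1/3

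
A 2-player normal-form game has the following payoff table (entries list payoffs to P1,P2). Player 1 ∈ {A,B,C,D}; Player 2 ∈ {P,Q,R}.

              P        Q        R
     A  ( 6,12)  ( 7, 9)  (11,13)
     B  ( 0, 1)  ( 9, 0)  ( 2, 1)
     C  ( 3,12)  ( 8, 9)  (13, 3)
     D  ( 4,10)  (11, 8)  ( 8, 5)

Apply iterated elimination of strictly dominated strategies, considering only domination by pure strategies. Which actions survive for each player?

P1 drop B (D beats it: P:4>0 Q:11>9 R:8>2)
P2 drop Q (P beats it: A:12>9 C:12>9 D:10>8)
P1 drop D (A beats it: P:6>4 R:11>8)
P1→{A,C} P2→{P,R}

IESDS → P1:{A,C} P2:{P,R}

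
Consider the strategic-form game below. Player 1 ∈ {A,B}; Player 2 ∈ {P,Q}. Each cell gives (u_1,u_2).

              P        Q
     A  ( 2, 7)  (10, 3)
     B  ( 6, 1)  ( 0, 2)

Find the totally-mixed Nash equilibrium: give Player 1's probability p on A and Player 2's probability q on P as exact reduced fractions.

P1 indiff ⇒ q·2+(1-q)·10 = q·6+(1-q)·0 ⇒ q(-4) = (1-q)(-10) ⇒ q = 5/7
P2 indiff ⇒ p·7+(1-p)·1 = p·3+(1-p)·2 ⇒ p(4) = (1-p)(1) ⇒ p = 1/5

p=1/5, q=5/7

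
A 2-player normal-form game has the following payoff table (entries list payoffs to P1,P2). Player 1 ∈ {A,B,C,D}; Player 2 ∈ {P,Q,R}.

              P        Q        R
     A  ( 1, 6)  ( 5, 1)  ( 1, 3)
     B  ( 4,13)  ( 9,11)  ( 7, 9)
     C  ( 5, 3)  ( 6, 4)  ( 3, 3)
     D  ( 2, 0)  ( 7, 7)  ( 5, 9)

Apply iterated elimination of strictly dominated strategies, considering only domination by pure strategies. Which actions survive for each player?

P1 drop A (B beats it: P:4>1 Q:9>5 R:7>1)
P1 drop D (B beats it: P:4>2 Q:9>7 R:7>5)
P2 drop R (Q beats it: B:11>9 C:4>3)
P1→{B,C} P2→{P,Q}

Remaining: P1:{B,C} P2:{P,Q}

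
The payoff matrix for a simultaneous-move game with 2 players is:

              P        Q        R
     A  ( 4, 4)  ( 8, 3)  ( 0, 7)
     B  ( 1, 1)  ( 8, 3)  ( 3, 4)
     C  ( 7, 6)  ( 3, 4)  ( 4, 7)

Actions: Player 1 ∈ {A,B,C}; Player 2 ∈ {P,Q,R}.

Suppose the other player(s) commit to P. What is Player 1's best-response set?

argmax u_1 = {C}

u_1(A vs P) = 4
u_1(B vs P) = 1
u_1(C vs P) = 7
max payoff 7 at {C}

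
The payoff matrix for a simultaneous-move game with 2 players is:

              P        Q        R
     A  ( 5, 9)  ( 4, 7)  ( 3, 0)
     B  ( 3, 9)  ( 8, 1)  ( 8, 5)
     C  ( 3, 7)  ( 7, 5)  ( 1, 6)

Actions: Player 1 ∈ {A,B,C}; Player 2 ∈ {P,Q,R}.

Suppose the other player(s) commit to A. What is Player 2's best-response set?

argmax u_2 = {P}

u_2(P vs A) = 9
u_2(Q vs A) = 7
u_2(R vs A) = 0
max payoff 9 at {P}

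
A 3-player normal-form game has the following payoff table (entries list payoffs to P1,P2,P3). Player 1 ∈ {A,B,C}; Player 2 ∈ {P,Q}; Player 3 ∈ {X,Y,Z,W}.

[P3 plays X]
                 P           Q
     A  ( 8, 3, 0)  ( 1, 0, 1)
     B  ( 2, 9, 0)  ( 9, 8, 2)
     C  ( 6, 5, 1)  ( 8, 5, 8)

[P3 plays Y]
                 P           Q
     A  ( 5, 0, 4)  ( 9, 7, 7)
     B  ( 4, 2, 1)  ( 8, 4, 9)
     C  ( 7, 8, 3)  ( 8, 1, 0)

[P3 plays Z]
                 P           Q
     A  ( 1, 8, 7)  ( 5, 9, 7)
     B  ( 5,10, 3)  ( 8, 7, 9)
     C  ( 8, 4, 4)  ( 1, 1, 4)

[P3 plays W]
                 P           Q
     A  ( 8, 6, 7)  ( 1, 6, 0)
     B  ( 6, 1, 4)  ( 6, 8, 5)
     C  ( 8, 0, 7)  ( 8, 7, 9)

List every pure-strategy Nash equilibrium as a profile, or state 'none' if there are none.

Nash profiles: (A,P,W), (A,Q,Y), (C,Q,W)

(A,P,X): not NE [P3→W gives 7>0]
(A,P,Y): not NE [P1→C gives 7>5; P2→Q gives 7>0; P3→W gives 7>4]
(A,P,Z): not NE [P1→C gives 8>1; P2→Q gives 9>8]
(A,P,W): NE
(A,Q,X): not NE [P1→B gives 9>1; P2→P gives 3>0; P3→Z gives 7>1]
(A,Q,Y): NE
(A,Q,Z): not NE [P1→B gives 8>5]
(A,Q,W): not NE [P1→C gives 8>1; P3→Z gives 7>0]
(B,P,X): not NE [P1→A gives 8>2; P3→W gives 4>0]
(B,P,Y): not NE [P1→C gives 7>4; P2→Q gives 4>2; P3→W gives 4>1]
(B,P,Z): not NE [P1→C gives 8>5; P3→W gives 4>3]
(B,P,W): not NE [P1→C gives 8>6; P2→Q gives 8>1]
(B,Q,X): not NE [P2→P gives 9>8; P3→Z gives 9>2]
(B,Q,Y): not NE [P1→A gives 9>8]
(B,Q,Z): not NE [P2→P gives 10>7]
(B,Q,W): not NE [P1→C gives 8>6; P3→Z gives 9>5]
(C,P,X): not NE [P1→A gives 8>6; P3→W gives 7>1]
(C,P,Y): not NE [P3→W gives 7>3]
(C,P,Z): not NE [P3→W gives 7>4]
(C,P,W): not NE [P2→Q gives 7>0]
(C,Q,X): not NE [P1→B gives 9>8; P3→W gives 9>8]
(C,Q,Y): not NE [P1→A gives 9>8; P2→P gives 8>1; P3→W gives 9>0]
(C,Q,Z): not NE [P1→B gives 8>1; P2→P gives 4>1; P3→W gives 9>4]
(C,Q,W): NE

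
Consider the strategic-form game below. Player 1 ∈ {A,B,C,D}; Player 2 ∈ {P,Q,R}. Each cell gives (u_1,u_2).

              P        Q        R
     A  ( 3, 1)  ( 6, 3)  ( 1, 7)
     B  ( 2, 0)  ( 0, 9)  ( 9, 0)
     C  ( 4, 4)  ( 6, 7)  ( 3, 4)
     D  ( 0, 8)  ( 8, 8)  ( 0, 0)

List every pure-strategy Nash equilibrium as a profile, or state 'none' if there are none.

PSNE = {(D,Q)}

(A,P): not NE [P1→C gives 4>3; P2→R gives 7>1]
(A,Q): not NE [P1→D gives 8>6; P2→R gives 7>3]
(A,R): not NE [P1→B gives 9>1]
(B,P): not NE [P1→C gives 4>2; P2→Q gives 9>0]
(B,Q): not NE [P1→D gives 8>0]
(B,R): not NE [P2→Q gives 9>0]
(C,P): not NE [P2→Q gives 7>4]
(C,Q): not NE [P1→D gives 8>6]
(C,R): not NE [P1→B gives 9>3; P2→Q gives 7>4]
(D,P): not NE [P1→C gives 4>0]
(D,Q): NE
(D,R): not NE [P1→B gives 9>0; P2→Q gives 8>0]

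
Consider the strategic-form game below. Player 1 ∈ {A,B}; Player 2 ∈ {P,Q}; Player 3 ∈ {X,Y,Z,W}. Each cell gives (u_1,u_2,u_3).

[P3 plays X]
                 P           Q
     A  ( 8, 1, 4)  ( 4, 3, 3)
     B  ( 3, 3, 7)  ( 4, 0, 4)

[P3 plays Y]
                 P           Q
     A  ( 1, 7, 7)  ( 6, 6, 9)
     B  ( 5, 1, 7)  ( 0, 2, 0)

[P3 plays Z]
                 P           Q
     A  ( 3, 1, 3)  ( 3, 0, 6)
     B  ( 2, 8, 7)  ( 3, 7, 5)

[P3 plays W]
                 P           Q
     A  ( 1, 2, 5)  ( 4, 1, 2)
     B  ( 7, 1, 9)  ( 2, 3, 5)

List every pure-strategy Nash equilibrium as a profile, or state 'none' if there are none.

PSNE: ∅

(A,P,X): not NE [P2→Q gives 3>1; P3→Y gives 7>4]
(A,P,Y): not NE [P1→B gives 5>1]
(A,P,Z): not NE [P3→Y gives 7>3]
(A,P,W): not NE [P1→B gives 7>1; P3→Y gives 7>5]
(A,Q,X): not NE [P3→Y gives 9>3]
(A,Q,Y): not NE [P2→P gives 7>6]
(A,Q,Z): not NE [P2→P gives 1>0; P3→Y gives 9>6]
(A,Q,W): not NE [P2→P gives 2>1; P3→Y gives 9>2]
(B,P,X): not NE [P1→A gives 8>3; P3→W gives 9>7]
(B,P,Y): not NE [P2→Q gives 2>1; P3→W gives 9>7]
(B,P,Z): not NE [P1→A gives 3>2; P3→W gives 9>7]
(B,P,W): not NE [P2→Q gives 3>1]
(B,Q,X): not NE [P2→P gives 3>0; P3→W gives 5>4]
(B,Q,Y): not NE [P1→A gives 6>0; P3→W gives 5>0]
(B,Q,Z): not NE [P2→P gives 8>7]
(B,Q,W): not NE [P1→A gives 4>2]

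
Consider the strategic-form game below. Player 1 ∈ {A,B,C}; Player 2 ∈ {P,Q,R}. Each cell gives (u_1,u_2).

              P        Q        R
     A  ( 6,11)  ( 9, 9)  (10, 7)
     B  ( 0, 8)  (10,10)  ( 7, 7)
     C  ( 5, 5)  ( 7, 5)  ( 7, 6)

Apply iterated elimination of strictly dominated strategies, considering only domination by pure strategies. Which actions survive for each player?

P1 drop C (A beats it: P:6>5 Q:9>7 R:10>7)
P2 drop R (P beats it: A:11>7 B:8>7)
P1→{A,B} P2→{P,Q}

IESDS → P1:{A,B} P2:{P,Q}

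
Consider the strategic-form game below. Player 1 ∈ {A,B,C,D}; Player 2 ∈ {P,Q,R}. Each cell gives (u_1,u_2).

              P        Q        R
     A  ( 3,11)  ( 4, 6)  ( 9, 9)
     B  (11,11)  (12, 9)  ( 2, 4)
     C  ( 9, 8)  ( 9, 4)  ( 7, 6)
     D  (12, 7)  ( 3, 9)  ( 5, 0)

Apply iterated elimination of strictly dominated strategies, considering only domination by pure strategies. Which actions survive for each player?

Remaining: P1:{B,D} P2:{P,Q}

P2 drop R (P beats it: A:11>9 B:11>4 C:8>6 D:7>0)
P1 drop A (B beats it: P:11>3 Q:12>4)
P1 drop C (B beats it: P:11>9 Q:12>9)
P1→{B,D} P2→{P,Q}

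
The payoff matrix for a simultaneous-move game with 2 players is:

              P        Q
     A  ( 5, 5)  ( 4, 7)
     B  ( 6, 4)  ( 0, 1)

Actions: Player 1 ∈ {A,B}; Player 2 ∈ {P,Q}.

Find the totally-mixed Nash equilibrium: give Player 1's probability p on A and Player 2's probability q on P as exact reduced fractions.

P1 indiff ⇒ q·5+(1-q)·4 = q·6+(1-q)·0 ⇒ q(-1) = (1-q)(-4) ⇒ q = 4/5
P2 indiff ⇒ p·5+(1-p)·4 = p·7+(1-p)·1 ⇒ p(-2) = (1-p)(-3) ⇒ p = 3/5

p=3/5, q=4/5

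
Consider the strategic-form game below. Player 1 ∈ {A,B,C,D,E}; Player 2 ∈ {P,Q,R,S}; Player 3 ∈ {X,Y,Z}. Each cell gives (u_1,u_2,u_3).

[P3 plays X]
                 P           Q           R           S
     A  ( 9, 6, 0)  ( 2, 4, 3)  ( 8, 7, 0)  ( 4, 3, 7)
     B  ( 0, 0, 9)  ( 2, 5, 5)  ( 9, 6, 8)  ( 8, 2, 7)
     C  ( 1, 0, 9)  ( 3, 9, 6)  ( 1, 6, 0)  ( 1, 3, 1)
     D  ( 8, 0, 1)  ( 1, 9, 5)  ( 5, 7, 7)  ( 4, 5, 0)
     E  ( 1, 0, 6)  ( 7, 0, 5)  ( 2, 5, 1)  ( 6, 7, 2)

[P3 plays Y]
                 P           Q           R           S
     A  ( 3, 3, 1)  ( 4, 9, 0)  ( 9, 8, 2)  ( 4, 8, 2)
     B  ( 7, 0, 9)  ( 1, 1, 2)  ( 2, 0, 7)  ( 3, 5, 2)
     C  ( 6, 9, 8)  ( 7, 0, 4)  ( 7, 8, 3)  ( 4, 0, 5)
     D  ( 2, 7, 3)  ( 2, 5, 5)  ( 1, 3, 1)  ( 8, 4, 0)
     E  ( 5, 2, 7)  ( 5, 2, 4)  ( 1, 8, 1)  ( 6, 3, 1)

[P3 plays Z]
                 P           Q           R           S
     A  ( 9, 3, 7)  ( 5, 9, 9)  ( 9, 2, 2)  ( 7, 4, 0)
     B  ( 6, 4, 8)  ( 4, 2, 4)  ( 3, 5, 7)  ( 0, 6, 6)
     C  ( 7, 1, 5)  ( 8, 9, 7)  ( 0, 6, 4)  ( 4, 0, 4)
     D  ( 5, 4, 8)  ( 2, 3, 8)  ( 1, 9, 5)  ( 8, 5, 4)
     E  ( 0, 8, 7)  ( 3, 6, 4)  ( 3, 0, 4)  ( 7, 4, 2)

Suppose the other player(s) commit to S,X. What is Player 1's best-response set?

u_1(A vs S,X) = 4
u_1(B vs S,X) = 8
u_1(C vs S,X) = 1
u_1(D vs S,X) = 4
u_1(E vs S,X) = 6
max payoff 8 at {B}

P1 best: {B}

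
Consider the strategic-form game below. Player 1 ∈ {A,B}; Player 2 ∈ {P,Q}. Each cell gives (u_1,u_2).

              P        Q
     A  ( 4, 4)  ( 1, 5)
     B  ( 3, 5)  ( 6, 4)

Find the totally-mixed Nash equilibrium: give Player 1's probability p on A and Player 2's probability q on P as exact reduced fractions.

P1 indiff ⇒ q·4+(1-q)·1 = q·3+(1-q)·6 ⇒ q(1) = (1-q)(5) ⇒ q = 5/6
P2 indiff ⇒ p·4+(1-p)·5 = p·5+(1-p)·4 ⇒ p(-1) = (1-p)(-1) ⇒ p = 1/2

p=1/2, q=5/6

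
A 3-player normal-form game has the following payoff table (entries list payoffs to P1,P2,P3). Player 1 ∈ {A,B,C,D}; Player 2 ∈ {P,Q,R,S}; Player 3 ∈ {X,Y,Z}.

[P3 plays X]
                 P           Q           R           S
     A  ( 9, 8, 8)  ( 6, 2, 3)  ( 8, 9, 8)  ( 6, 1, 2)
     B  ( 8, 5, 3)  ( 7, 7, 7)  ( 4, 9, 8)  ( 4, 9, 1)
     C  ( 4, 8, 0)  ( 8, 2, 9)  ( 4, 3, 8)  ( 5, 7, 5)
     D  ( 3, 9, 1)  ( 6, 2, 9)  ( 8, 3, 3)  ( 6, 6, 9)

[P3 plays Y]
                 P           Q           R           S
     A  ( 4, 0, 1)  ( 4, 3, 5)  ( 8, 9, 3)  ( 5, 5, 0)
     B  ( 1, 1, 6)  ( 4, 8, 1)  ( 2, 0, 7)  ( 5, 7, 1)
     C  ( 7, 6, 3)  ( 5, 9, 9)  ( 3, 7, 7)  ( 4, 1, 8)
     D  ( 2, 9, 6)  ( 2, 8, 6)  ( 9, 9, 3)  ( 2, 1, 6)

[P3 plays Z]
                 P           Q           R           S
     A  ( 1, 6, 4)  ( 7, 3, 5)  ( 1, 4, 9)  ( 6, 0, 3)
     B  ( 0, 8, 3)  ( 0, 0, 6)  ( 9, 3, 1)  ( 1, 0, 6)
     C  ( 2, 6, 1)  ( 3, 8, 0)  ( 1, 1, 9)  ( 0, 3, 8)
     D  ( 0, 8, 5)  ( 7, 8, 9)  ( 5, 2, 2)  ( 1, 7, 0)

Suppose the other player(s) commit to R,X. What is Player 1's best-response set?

u_1(A vs R,X) = 8
u_1(B vs R,X) = 4
u_1(C vs R,X) = 4
u_1(D vs R,X) = 8
max payoff 8 at {A,D}

BR_1 = {A,D}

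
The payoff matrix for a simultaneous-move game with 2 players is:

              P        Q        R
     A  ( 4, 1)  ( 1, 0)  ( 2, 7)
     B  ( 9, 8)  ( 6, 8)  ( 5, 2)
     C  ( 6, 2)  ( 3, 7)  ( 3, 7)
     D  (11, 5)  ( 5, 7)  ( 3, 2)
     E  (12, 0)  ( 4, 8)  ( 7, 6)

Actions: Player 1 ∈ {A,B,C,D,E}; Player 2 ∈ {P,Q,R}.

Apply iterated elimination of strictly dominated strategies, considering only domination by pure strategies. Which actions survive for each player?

P1 drop A (B beats it: P:9>4 Q:6>1 R:5>2)
P1 drop C (B beats it: P:9>6 Q:6>3 R:5>3)
P2 drop R (Q beats it: B:8>2 D:7>2 E:8>6)
P1→{B,D,E} P2→{P,Q}

Remaining: P1:{B,D,E} P2:{P,Q}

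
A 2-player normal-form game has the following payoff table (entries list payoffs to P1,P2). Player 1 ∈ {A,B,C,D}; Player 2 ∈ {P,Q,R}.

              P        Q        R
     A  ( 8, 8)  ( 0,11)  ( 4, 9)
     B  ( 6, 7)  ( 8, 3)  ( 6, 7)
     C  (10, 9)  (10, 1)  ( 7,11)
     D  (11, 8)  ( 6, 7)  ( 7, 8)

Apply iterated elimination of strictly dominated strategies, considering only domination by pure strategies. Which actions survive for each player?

Remaining: P1:{C,D} P2:{P,R}

P1 drop A (C beats it: P:10>8 Q:10>0 R:7>4)
P1 drop B (C beats it: P:10>6 Q:10>8 R:7>6)
P2 drop Q (P beats it: C:9>1 D:8>7)
P1→{C,D} P2→{P,R}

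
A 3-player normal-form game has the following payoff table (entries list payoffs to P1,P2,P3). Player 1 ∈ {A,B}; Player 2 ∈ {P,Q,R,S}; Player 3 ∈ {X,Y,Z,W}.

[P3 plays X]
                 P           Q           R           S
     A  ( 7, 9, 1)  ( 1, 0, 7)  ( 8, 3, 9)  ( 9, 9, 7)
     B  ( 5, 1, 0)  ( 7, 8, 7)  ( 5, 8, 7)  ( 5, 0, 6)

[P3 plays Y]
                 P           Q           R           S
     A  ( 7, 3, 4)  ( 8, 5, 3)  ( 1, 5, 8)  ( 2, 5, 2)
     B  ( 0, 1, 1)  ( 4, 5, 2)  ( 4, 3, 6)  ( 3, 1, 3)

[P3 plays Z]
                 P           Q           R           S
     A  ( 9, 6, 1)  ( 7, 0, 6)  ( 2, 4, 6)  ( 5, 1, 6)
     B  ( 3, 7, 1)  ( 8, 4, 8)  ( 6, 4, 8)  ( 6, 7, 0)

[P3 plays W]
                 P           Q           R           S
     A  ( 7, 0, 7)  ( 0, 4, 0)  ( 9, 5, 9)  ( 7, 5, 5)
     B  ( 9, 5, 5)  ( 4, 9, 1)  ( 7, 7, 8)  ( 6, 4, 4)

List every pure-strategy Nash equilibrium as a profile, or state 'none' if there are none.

(A,P,X): not NE [P3→W gives 7>1]
(A,P,Y): not NE [P2→S gives 5>3; P3→W gives 7>4]
(A,P,Z): not NE [P3→W gives 7>1]
(A,P,W): not NE [P1→B gives 9>7; P2→S gives 5>0]
(A,Q,X): not NE [P1→B gives 7>1; P2→S gives 9>0]
(A,Q,Y): not NE [P3→X gives 7>3]
(A,Q,Z): not NE [P1→B gives 8>7; P2→P gives 6>0; P3→X gives 7>6]
(A,Q,W): not NE [P1→B gives 4>0; P2→S gives 5>4; P3→X gives 7>0]
(A,R,X): not NE [P2→S gives 9>3]
(A,R,Y): not NE [P1→B gives 4>1; P3→W gives 9>8]
(A,R,Z): not NE [P1→B gives 6>2; P2→P gives 6>4; P3→W gives 9>6]
(A,R,W): NE
(A,S,X): NE
(A,S,Y): not NE [P1→B gives 3>2; P3→X gives 7>2]
(A,S,Z): not NE [P1→B gives 6>5; P2→P gives 6>1; P3→X gives 7>6]
(A,S,W): not NE [P3→X gives 7>5]
(B,P,X): not NE [P1→A gives 7>5; P2→R gives 8>1; P3→W gives 5>0]
(B,P,Y): not NE [P1→A gives 7>0; P2→Q gives 5>1; P3→W gives 5>1]
(B,P,Z): not NE [P1→A gives 9>3; P3→W gives 5>1]
(B,P,W): not NE [P2→Q gives 9>5]
(B,Q,X): not NE [P3→Z gives 8>7]
(B,Q,Y): not NE [P1→A gives 8>4; P3→Z gives 8>2]
(B,Q,Z): not NE [P2→S gives 7>4]
(B,Q,W): not NE [P3→Z gives 8>1]
(B,R,X): not NE [P1→A gives 8>5; P3→W gives 8>7]
(B,R,Y): not NE [P2→Q gives 5>3; P3→W gives 8>6]
(B,R,Z): not NE [P2→S gives 7>4]
(B,R,W): not NE [P1→A gives 9>7; P2→Q gives 9>7]
(B,S,X): not NE [P1→A gives 9>5; P2→R gives 8>0]
(B,S,Y): not NE [P2→Q gives 5>1; P3→X gives 6>3]
(B,S,Z): not NE [P3→X gives 6>0]
(B,S,W): not NE [P1→A gives 7>6; P2→Q gives 9>4; P3→X gives 6>4]

NE set: (A,R,W), (A,S,X)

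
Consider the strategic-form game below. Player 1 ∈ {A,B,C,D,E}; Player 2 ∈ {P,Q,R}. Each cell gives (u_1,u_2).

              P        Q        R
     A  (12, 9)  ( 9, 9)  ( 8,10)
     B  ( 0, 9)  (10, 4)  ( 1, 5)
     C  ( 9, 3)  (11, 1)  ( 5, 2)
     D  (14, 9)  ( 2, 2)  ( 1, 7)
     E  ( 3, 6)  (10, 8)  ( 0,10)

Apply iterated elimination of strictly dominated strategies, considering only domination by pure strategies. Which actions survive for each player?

IESDS → P1:{A,D} P2:{P,R}

P1 drop B (C beats it: P:9>0 Q:11>10 R:5>1)
P1 drop E (C beats it: P:9>3 Q:11>10 R:5>0)
P2 drop Q (R beats it: A:10>9 C:2>1 D:7>2)
P1 drop C (A beats it: P:12>9 R:8>5)
P1→{A,D} P2→{P,R}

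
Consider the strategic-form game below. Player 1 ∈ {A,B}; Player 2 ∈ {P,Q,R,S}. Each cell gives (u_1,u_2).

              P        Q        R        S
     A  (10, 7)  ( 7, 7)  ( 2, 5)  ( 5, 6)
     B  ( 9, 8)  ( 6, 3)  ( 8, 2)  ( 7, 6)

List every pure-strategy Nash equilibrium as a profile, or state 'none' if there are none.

Nash profiles: (A,P), (A,Q)

(A,P): NE
(A,Q): NE
(A,R): not NE [P1→B gives 8>2; P2→Q gives 7>5]
(A,S): not NE [P1→B gives 7>5; P2→Q gives 7>6]
(B,P): not NE [P1→A gives 10>9]
(B,Q): not NE [P1→A gives 7>6; P2→P gives 8>3]
(B,R): not NE [P2→P gives 8>2]
(B,S): not NE [P2→P gives 8>6]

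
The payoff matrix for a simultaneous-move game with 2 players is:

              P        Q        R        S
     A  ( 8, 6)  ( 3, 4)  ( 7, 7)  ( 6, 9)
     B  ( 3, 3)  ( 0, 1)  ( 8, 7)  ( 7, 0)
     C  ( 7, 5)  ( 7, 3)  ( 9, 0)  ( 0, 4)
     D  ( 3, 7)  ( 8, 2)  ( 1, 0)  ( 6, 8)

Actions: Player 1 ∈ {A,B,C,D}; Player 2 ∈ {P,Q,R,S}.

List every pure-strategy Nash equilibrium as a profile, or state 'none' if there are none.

PSNE: ∅

(A,P): not NE [P2→S gives 9>6]
(A,Q): not NE [P1→D gives 8>3; P2→S gives 9>4]
(A,R): not NE [P1→C gives 9>7; P2→S gives 9>7]
(A,S): not NE [P1→B gives 7>6]
(B,P): not NE [P1→A gives 8>3; P2→R gives 7>3]
(B,Q): not NE [P1→D gives 8>0; P2→R gives 7>1]
(B,R): not NE [P1→C gives 9>8]
(B,S): not NE [P2→R gives 7>0]
(C,P): not NE [P1→A gives 8>7]
(C,Q): not NE [P1→D gives 8>7; P2→P gives 5>3]
(C,R): not NE [P2→P gives 5>0]
(C,S): not NE [P1→B gives 7>0; P2→P gives 5>4]
(D,P): not NE [P1→A gives 8>3; P2→S gives 8>7]
(D,Q): not NE [P2→S gives 8>2]
(D,R): not NE [P1→C gives 9>1; P2→S gives 8>0]
(D,S): not NE [P1→B gives 7>6]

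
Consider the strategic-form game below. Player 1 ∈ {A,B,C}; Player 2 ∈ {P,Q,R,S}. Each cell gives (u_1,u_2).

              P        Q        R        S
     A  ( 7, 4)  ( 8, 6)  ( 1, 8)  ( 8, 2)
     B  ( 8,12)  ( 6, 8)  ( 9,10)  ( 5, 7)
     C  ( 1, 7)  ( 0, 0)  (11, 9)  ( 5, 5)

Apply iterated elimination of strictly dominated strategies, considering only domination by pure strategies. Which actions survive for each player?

P2 drop Q (R beats it: A:8>6 B:10>8 C:9>0)
P2 drop S (P beats it: A:4>2 B:12>7 C:7>5)
P1 drop A (B beats it: P:8>7 R:9>1)
P1→{B,C} P2→{P,R}

IESDS → P1:{B,C} P2:{P,R}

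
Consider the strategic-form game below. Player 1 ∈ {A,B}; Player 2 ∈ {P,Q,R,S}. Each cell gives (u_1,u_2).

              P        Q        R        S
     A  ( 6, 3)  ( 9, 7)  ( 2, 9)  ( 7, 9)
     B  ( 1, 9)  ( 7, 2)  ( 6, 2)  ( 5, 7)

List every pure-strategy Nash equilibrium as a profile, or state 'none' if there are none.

(A,P): not NE [P2→S gives 9>3]
(A,Q): not NE [P2→S gives 9>7]
(A,R): not NE [P1→B gives 6>2]
(A,S): NE
(B,P): not NE [P1→A gives 6>1]
(B,Q): not NE [P1→A gives 9>7; P2→P gives 9>2]
(B,R): not NE [P2→P gives 9>2]
(B,S): not NE [P1→A gives 7>5; P2→P gives 9>7]

PSNE = {(A,S)}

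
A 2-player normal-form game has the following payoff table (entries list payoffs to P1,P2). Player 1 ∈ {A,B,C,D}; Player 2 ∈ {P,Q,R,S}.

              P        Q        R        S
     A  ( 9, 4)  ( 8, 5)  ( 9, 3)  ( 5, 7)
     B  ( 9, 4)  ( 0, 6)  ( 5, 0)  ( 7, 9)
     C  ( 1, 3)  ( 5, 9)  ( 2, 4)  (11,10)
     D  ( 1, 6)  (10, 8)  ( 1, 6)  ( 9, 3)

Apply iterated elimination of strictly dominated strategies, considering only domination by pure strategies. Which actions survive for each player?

IESDS → P1:{C,D} P2:{Q,S}

P2 drop P (Q beats it: A:5>4 B:6>4 C:9>3 D:8>6)
P2 drop R (Q beats it: A:5>3 B:6>0 C:9>4 D:8>6)
P1 drop A (D beats it: Q:10>8 S:9>5)
P1 drop B (C beats it: Q:5>0 S:11>7)
P1→{C,D} P2→{Q,S}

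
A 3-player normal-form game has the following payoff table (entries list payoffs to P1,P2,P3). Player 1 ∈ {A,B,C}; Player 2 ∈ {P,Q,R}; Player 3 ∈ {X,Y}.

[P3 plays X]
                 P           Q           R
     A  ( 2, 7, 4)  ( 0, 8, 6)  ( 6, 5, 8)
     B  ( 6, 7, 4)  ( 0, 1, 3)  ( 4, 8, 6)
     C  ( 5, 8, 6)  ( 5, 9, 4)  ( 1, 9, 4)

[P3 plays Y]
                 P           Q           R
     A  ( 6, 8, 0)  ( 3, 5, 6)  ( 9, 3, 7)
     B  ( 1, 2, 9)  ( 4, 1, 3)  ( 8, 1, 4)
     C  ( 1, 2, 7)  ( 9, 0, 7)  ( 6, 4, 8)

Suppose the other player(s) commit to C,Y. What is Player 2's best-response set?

BR_2 = {R}

u_2(P vs C,Y) = 2
u_2(Q vs C,Y) = 0
u_2(R vs C,Y) = 4
max payoff 4 at {R}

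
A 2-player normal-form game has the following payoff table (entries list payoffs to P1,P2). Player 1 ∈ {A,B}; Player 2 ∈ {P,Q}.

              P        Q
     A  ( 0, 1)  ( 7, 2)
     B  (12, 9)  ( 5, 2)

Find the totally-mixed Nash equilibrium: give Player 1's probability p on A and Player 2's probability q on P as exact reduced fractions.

P1 indiff ⇒ q·0+(1-q)·7 = q·12+(1-q)·5 ⇒ q(-12) = (1-q)(-2) ⇒ q = 1/7
P2 indiff ⇒ p·1+(1-p)·9 = p·2+(1-p)·2 ⇒ p(-1) = (1-p)(-7) ⇒ p = 7/8

p=7/8, q=1/7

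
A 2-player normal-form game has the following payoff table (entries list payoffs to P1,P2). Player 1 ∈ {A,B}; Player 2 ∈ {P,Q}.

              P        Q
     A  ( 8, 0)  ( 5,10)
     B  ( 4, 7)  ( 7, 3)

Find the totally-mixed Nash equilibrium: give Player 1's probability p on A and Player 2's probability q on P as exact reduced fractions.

P1 mixes 2/7 on A; P2 mixes 1/3 on P

P1 indiff ⇒ q·8+(1-q)·5 = q·4+(1-q)·7 ⇒ q(4) = (1-q)(2) ⇒ q = 1/3
P2 indiff ⇒ p·0+(1-p)·7 = p·10+(1-p)·3 ⇒ p(-10) = (1-p)(-4) ⇒ p = 2/7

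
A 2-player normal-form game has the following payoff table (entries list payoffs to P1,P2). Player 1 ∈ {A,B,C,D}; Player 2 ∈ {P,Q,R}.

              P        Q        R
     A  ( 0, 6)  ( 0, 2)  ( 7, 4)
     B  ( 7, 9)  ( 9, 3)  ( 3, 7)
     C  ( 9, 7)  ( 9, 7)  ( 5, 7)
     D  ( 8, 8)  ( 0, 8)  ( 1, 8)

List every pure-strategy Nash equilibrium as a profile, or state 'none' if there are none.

(A,P): not NE [P1→C gives 9>0]
(A,Q): not NE [P1→C gives 9>0; P2→P gives 6>2]
(A,R): not NE [P2→P gives 6>4]
(B,P): not NE [P1→C gives 9>7]
(B,Q): not NE [P2→P gives 9>3]
(B,R): not NE [P1→A gives 7>3; P2→P gives 9>7]
(C,P): NE
(C,Q): NE
(C,R): not NE [P1→A gives 7>5]
(D,P): not NE [P1→C gives 9>8]
(D,Q): not NE [P1→C gives 9>0]
(D,R): not NE [P1→A gives 7>1]

Nash profiles: (C,P), (C,Q)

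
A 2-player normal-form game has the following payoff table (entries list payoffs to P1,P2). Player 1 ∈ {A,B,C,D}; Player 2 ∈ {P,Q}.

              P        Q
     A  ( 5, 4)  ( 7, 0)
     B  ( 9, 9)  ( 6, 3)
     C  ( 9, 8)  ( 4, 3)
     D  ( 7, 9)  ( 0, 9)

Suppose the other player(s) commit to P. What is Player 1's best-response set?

P1 best: {B,C}

u_1(A vs P) = 5
u_1(B vs P) = 9
u_1(C vs P) = 9
u_1(D vs P) = 7
max payoff 9 at {B,C}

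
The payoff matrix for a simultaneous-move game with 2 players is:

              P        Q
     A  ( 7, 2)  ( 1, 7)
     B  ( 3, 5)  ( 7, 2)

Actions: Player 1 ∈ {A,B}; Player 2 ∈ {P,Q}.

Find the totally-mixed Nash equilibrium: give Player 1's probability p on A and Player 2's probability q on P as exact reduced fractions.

P1 mixes 3/8 on A; P2 mixes 3/5 on P

P1 indiff ⇒ q·7+(1-q)·1 = q·3+(1-q)·7 ⇒ q(4) = (1-q)(6) ⇒ q = 3/5
P2 indiff ⇒ p·2+(1-p)·5 = p·7+(1-p)·2 ⇒ p(-5) = (1-p)(-3) ⇒ p = 3/8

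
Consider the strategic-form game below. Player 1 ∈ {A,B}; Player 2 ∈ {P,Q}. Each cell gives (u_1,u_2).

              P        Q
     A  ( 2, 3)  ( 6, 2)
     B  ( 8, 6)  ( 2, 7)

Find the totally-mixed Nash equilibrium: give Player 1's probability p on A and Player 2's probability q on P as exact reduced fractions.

P1 indiff ⇒ q·2+(1-q)·6 = q·8+(1-q)·2 ⇒ q(-6) = (1-q)(-4) ⇒ q = 2/5
P2 indiff ⇒ p·3+(1-p)·6 = p·2+(1-p)·7 ⇒ p(1) = (1-p)(1) ⇒ p = 1/2

P1 mixes 1/2 on A; P2 mixes 2/5 on P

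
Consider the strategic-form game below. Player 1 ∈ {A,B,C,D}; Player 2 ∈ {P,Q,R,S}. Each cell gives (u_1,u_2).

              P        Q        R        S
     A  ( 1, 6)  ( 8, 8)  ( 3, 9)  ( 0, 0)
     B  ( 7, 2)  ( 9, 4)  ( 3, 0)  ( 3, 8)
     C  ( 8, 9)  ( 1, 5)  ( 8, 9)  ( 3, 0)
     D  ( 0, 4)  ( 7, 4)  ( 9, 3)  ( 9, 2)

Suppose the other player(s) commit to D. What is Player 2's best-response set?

u_2(P vs D) = 4
u_2(Q vs D) = 4
u_2(R vs D) = 3
u_2(S vs D) = 2
max payoff 4 at {P,Q}

argmax u_2 = {P,Q}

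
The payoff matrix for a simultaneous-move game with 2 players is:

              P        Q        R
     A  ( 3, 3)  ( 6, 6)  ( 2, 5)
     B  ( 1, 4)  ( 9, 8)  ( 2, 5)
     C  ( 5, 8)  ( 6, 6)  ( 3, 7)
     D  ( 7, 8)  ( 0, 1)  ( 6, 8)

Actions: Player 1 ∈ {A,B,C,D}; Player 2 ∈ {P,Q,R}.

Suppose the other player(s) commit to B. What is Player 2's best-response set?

u_2(P vs B) = 4
u_2(Q vs B) = 8
u_2(R vs B) = 5
max payoff 8 at {Q}

BR_2 = {Q}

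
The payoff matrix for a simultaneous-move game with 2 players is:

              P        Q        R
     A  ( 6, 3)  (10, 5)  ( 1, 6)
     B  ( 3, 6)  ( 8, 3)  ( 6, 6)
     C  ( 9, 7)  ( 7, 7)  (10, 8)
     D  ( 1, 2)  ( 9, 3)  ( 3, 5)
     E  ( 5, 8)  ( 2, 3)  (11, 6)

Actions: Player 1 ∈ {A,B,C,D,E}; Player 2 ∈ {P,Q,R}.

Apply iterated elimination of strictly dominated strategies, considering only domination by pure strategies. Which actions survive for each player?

P2 drop Q (R beats it: A:6>5 B:6>3 C:8>7 D:5>3 E:6>3)
P1 drop A (C beats it: P:9>6 R:10>1)
P1 drop B (C beats it: P:9>3 R:10>6)
P1 drop D (C beats it: P:9>1 R:10>3)
P1→{C,E} P2→{P,R}

IESDS → P1:{C,E} P2:{P,R}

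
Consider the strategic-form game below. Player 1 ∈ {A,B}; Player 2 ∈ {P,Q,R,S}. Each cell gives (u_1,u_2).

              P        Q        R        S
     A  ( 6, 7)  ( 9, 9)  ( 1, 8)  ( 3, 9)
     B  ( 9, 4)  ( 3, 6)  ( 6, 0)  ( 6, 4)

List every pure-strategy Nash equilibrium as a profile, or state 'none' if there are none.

(A,P): not NE [P1→B gives 9>6; P2→S gives 9>7]
(A,Q): NE
(A,R): not NE [P1→B gives 6>1; P2→S gives 9>8]
(A,S): not NE [P1→B gives 6>3]
(B,P): not NE [P2→Q gives 6>4]
(B,Q): not NE [P1→A gives 9>3]
(B,R): not NE [P2→Q gives 6>0]
(B,S): not NE [P2→Q gives 6>4]

Nash profiles: (A,Q)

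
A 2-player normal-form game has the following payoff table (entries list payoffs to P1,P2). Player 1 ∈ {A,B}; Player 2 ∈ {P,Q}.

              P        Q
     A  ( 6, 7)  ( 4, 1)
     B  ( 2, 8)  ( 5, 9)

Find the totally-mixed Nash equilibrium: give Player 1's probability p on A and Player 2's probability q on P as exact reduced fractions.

P1 indiff ⇒ q·6+(1-q)·4 = q·2+(1-q)·5 ⇒ q(4) = (1-q)(1) ⇒ q = 1/5
P2 indiff ⇒ p·7+(1-p)·8 = p·1+(1-p)·9 ⇒ p(6) = (1-p)(1) ⇒ p = 1/7

p=1/7, q=1/5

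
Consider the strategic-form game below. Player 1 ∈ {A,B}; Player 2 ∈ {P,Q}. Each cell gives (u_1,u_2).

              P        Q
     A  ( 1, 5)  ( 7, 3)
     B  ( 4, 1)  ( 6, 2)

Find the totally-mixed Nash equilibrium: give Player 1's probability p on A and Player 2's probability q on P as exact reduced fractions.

P1 mixes 1/3 on A; P2 mixes 1/4 on P

P1 indiff ⇒ q·1+(1-q)·7 = q·4+(1-q)·6 ⇒ q(-3) = (1-q)(-1) ⇒ q = 1/4
P2 indiff ⇒ p·5+(1-p)·1 = p·3+(1-p)·2 ⇒ p(2) = (1-p)(1) ⇒ p = 1/3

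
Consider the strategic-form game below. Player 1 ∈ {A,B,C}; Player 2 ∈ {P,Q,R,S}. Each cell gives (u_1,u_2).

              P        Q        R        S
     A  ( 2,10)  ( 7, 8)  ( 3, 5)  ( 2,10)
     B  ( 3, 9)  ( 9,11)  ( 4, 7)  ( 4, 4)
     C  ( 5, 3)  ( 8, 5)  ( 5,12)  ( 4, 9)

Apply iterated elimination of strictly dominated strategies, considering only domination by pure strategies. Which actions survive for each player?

P1 drop A (B beats it: P:3>2 Q:9>7 R:4>3 S:4>2)
P2 drop P (Q beats it: B:11>9 C:5>3)
P2 drop S (R beats it: B:7>4 C:12>9)
P1→{B,C} P2→{Q,R}

IESDS → P1:{B,C} P2:{Q,R}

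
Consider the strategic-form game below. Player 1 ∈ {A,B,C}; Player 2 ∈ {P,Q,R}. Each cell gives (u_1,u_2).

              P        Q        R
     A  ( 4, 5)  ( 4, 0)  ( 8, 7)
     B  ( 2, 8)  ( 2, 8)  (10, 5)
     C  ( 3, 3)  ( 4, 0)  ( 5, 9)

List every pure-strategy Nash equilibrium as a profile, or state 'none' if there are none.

Equilibria: none

(A,P): not NE [P2→R gives 7>5]
(A,Q): not NE [P2→R gives 7>0]
(A,R): not NE [P1→B gives 10>8]
(B,P): not NE [P1→A gives 4>2]
(B,Q): not NE [P1→C gives 4>2]
(B,R): not NE [P2→Q gives 8>5]
(C,P): not NE [P1→A gives 4>3; P2→R gives 9>3]
(C,Q): not NE [P2→R gives 9>0]
(C,R): not NE [P1→B gives 10>5]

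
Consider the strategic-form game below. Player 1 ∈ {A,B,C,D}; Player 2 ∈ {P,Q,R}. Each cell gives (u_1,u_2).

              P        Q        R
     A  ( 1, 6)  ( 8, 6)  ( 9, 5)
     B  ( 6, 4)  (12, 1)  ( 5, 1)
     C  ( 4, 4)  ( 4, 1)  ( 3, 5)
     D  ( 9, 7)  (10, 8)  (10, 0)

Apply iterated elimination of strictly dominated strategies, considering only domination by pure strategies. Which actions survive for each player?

Survivors P1:{B,D} P2:{P,Q}

P1 drop A (D beats it: P:9>1 Q:10>8 R:10>9)
P1 drop C (B beats it: P:6>4 Q:12>4 R:5>3)
P2 drop R (P beats it: B:4>1 D:7>0)
P1→{B,D} P2→{P,Q}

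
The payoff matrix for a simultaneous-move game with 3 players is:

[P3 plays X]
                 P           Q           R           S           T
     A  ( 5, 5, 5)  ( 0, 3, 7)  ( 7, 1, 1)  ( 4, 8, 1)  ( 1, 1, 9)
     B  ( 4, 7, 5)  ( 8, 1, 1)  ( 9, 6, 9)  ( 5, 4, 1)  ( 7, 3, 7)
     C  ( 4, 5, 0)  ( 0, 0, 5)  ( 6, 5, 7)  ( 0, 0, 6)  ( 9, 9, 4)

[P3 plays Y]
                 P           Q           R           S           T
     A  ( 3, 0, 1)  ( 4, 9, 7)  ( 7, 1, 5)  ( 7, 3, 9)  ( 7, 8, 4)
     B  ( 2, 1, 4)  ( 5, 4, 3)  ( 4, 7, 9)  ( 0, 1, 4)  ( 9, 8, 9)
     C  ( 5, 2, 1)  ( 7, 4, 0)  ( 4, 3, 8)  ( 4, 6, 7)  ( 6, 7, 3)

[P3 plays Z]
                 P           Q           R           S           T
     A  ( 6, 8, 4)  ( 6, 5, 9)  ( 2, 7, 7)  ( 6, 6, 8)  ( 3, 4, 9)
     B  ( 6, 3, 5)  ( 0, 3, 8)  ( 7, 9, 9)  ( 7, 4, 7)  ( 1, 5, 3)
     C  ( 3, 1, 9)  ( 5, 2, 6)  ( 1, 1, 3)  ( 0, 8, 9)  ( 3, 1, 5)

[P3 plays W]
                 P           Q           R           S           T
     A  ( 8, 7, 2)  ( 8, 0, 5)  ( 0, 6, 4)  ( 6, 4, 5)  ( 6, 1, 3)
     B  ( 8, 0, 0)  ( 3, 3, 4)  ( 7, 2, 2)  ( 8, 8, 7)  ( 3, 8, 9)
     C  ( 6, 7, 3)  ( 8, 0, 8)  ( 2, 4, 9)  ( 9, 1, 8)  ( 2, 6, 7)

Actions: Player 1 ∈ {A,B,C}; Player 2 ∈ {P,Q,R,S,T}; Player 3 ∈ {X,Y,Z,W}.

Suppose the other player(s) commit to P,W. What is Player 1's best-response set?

P1 best: {A,B}

u_1(A vs P,W) = 8
u_1(B vs P,W) = 8
u_1(C vs P,W) = 6
max payoff 8 at {A,B}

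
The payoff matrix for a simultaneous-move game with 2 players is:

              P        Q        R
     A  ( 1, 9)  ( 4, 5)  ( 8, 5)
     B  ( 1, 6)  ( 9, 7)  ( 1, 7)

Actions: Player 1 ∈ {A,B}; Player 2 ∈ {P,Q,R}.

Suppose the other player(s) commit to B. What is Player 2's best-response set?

u_2(P vs B) = 6
u_2(Q vs B) = 7
u_2(R vs B) = 7
max payoff 7 at {Q,R}

argmax u_2 = {Q,R}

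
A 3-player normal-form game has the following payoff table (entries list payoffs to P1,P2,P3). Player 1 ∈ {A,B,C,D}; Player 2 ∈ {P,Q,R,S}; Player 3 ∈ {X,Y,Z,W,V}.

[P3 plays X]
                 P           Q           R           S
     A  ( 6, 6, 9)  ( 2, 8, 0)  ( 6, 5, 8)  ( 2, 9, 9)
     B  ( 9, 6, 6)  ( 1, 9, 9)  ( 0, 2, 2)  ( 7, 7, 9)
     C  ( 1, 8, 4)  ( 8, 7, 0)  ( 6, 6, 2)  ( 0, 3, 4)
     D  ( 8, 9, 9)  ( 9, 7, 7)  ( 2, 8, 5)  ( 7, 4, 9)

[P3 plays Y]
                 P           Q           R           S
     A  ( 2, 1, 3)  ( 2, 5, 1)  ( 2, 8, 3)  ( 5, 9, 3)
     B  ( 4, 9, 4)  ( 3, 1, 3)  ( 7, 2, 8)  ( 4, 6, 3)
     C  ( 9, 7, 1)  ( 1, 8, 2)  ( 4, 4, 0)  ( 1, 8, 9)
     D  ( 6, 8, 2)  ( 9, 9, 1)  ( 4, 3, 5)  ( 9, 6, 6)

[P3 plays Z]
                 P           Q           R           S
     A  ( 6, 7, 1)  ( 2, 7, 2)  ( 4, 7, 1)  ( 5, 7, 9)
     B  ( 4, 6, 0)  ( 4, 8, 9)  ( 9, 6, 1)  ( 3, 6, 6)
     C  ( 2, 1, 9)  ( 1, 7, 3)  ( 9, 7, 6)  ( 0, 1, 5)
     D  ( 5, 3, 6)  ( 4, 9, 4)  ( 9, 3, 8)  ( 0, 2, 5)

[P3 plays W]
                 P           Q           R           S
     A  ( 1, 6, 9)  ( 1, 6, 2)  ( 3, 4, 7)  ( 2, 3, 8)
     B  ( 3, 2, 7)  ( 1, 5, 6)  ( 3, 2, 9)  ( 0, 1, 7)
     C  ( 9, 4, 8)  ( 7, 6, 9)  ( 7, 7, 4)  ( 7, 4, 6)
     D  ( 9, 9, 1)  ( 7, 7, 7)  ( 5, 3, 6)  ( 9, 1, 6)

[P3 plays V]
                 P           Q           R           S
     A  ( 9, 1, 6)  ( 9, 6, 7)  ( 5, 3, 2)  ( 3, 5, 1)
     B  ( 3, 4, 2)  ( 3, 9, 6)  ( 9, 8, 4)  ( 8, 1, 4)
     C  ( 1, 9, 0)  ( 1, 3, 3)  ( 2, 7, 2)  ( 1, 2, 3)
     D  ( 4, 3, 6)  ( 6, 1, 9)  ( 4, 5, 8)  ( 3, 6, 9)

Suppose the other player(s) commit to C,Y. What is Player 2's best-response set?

u_2(P vs C,Y) = 7
u_2(Q vs C,Y) = 8
u_2(R vs C,Y) = 4
u_2(S vs C,Y) = 8
max payoff 8 at {Q,S}

argmax u_2 = {Q,S}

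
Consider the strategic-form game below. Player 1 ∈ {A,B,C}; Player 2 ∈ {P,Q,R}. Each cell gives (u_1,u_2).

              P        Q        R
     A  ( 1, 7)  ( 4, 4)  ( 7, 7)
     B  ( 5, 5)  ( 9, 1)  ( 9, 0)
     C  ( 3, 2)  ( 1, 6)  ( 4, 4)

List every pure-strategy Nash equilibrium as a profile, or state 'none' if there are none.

(A,P): not NE [P1→B gives 5>1]
(A,Q): not NE [P1→B gives 9>4; P2→R gives 7>4]
(A,R): not NE [P1→B gives 9>7]
(B,P): NE
(B,Q): not NE [P2→P gives 5>1]
(B,R): not NE [P2→P gives 5>0]
(C,P): not NE [P1→B gives 5>3; P2→Q gives 6>2]
(C,Q): not NE [P1→B gives 9>1]
(C,R): not NE [P1→B gives 9>4; P2→Q gives 6>4]

Nash profiles: (B,P)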